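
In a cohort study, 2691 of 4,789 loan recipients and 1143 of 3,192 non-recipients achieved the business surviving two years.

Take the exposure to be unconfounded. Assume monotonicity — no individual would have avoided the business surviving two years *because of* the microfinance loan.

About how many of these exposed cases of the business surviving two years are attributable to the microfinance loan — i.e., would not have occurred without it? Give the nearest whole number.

about 976 cases

p₁ = P(outcome | exposed) = 2691/4789 = 0.56191
p₀ = P(outcome | unexposed) = 1143/3192 = 0.35808
PN = (p₁ − p₀)/p₁ = (0.56191 − 0.35808) / 0.56191 ≈ 0.36274.
Attributable cases ≈ PN × (exposed cases) = 0.36274 × 2691 ≈ 976.14.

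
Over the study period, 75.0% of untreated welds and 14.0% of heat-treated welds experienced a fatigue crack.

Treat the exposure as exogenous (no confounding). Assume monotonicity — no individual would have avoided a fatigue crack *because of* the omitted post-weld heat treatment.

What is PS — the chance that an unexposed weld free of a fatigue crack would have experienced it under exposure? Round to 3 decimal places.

PS ≈ 0.709

p₁ = 0.75, p₀ = 0.14.
Under exogeneity and monotonicity, PS = (p₁ − p₀) / (1 − p₀).
PS = (0.75 − 0.14) / (1 − 0.14) = 0.61 / 0.86 ≈ 0.7093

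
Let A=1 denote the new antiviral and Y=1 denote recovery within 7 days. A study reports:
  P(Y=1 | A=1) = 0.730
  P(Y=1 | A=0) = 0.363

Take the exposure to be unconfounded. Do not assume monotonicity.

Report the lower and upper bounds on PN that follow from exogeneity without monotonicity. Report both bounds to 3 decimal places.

0.503 ≤ PN ≤ 0.873

Let p₁ = 0.73, p₀ = 0.363.
Under exogeneity alone the bounds on PN are max{0,(p₁−p₀)/p₁} ≤ PN ≤ min{1,(1−p₀)/p₁}.
  lower = (p₁ − p₀)/p₁ = 0.367 / 0.73 ≈ 0.5027
  upper = min{1, (1 − p₀)/p₁} = 0.637 / 0.73 ≈ 0.8726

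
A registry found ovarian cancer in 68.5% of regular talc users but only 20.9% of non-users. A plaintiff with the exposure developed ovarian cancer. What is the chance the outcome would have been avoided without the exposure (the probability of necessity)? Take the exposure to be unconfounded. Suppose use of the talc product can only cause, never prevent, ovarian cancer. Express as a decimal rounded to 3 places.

PN ≈ 0.695

p₁ = 0.685, p₀ = 0.209.
Under exogeneity and monotonicity, PN = (p₁ − p₀) / p₁.
PN = (0.685 − 0.209) / 0.685 = 0.476 / 0.685 ≈ 0.6949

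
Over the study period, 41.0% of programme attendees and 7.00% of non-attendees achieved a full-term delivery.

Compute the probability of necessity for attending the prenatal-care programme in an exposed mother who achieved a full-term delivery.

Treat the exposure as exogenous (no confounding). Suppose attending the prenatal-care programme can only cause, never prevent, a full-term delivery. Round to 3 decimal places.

p₁ = 0.41, p₀ = 0.07.
Under exogeneity and monotonicity, PN = (p₁ − p₀) / p₁.
PN = (0.41 − 0.07) / 0.41 = 0.34 / 0.41 ≈ 0.8293

PN ≈ 0.829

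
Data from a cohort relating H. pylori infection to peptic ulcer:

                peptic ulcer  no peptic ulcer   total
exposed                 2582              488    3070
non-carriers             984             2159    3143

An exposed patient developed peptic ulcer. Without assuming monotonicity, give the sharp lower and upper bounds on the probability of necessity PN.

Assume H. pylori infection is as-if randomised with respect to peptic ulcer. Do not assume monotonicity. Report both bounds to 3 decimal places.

0.628 ≤ PN ≤ 0.817

p₁ = P(outcome | exposed) = 2582/3070 = 0.84104
p₀ = P(outcome | unexposed) = 984/3143 = 0.31308
Under exogeneity alone the bounds on PN are max{0,(p₁−p₀)/p₁} ≤ PN ≤ min{1,(1−p₀)/p₁}.
  lower = (p₁ − p₀)/p₁ = 0.52797 / 0.84104 ≈ 0.6278
  upper = min{1, (1 − p₀)/p₁} = 0.68692 / 0.84104 ≈ 0.8168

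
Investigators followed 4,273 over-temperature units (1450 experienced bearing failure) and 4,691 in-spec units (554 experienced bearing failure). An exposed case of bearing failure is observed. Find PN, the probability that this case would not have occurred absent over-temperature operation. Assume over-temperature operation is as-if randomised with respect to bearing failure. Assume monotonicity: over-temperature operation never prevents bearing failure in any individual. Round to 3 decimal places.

p₁ = P(outcome | exposed) = 1450/4273 = 0.33934
p₀ = P(outcome | unexposed) = 554/4691 = 0.1181
Under exogeneity and monotonicity, PN = (p₁ − p₀) / p₁.
PN = (0.33934 − 0.1181) / 0.33934 = 0.22124 / 0.33934 ≈ 0.6520

PN ≈ 0.652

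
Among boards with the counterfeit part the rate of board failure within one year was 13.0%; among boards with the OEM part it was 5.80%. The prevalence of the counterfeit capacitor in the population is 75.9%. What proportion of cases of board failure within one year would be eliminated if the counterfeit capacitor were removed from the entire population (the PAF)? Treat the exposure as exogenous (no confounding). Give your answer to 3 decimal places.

PAF ≈ 0.485

p₁ = 0.13, p₀ = 0.058.
Overall risk P(Y=1) = π·p₁ + (1−π)·p₀ = 0.759×0.13 + 0.241×0.058 = 0.11265.
Under exogeneity, PAF = [P(Y=1) − p₀] / P(Y=1).
PAF = (0.11265 − 0.058) / 0.11265 ≈ 0.4851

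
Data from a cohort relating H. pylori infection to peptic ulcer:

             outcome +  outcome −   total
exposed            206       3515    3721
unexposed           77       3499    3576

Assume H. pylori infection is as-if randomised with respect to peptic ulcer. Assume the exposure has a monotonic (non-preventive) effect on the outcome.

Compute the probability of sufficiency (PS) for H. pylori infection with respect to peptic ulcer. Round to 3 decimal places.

p₁ = P(outcome | exposed) = 206/3721 = 0.055361
p₀ = P(outcome | unexposed) = 77/3576 = 0.021532
Under exogeneity and monotonicity, PS = (p₁ − p₀) / (1 − p₀).
PS = (0.055361 − 0.021532) / (1 − 0.021532) = 0.033829 / 0.97847 ≈ 0.0346

PS ≈ 0.035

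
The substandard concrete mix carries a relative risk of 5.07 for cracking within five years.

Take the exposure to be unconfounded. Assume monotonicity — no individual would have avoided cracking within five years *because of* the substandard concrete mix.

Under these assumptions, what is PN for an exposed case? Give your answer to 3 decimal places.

Under exogeneity and monotonicity, PN = (RR − 1) / RR = 1 − 1/RR.
PN = (5.07 − 1) / 5.07 = 4.07 / 5.07 ≈ 0.8028

PN ≈ 0.803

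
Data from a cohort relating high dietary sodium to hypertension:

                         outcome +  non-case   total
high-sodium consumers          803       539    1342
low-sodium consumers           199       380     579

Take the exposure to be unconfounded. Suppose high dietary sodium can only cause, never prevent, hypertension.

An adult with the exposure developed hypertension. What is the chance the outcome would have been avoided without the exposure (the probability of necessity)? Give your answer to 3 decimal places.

p₁ = P(outcome | exposed) = 803/1342 = 0.59836
p₀ = P(outcome | unexposed) = 199/579 = 0.3437
Under exogeneity and monotonicity, PN = (p₁ − p₀) / p₁.
PN = (0.59836 − 0.3437) / 0.59836 = 0.25466 / 0.59836 ≈ 0.4256

PN ≈ 0.426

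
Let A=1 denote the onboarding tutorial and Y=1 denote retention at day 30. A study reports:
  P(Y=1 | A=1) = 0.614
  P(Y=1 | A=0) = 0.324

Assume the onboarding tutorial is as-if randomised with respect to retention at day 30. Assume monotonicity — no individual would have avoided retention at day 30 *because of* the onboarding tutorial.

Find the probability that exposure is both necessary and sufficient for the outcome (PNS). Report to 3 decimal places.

PNS ≈ 0.290

Let p₁ = 0.614, p₀ = 0.324.
Under exogeneity and monotonicity, PNS = p₁ − p₀.
PNS = 0.614 − 0.324 = 0.29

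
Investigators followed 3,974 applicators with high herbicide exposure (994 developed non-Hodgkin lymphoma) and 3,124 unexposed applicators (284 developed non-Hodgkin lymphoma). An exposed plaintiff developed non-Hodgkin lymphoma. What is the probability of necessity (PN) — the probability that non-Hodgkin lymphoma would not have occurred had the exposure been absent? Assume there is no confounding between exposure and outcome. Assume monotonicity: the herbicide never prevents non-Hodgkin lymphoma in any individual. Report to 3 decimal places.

PN ≈ 0.637

p₁ = P(outcome | exposed) = 994/3974 = 0.25013
p₀ = P(outcome | unexposed) = 284/3124 = 0.090909
Under exogeneity and monotonicity, PN = (p₁ − p₀) / p₁.
PN = (0.25013 − 0.090909) / 0.25013 = 0.15922 / 0.25013 ≈ 0.6365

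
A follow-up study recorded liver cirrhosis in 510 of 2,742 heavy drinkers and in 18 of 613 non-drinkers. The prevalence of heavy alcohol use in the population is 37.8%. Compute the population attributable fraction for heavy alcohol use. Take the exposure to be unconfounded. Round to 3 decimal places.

p₁ = P(outcome | exposed) = 510/2742 = 0.186
p₀ = P(outcome | unexposed) = 18/613 = 0.029364
Overall risk P(Y=1) = π·p₁ + (1−π)·p₀ = 0.378×0.186 + 0.622×0.029364 = 0.088571.
Under exogeneity, PAF = [P(Y=1) − p₀] / P(Y=1).
PAF = (0.088571 − 0.029364) / 0.088571 ≈ 0.6685

PAF ≈ 0.668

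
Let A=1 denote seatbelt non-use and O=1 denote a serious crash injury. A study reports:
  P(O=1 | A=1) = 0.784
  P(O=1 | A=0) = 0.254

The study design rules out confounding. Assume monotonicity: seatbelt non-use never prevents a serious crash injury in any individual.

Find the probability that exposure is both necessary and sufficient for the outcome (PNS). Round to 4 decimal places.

Let p₁ = 0.784, p₀ = 0.254.
Under exogeneity and monotonicity, PNS = p₁ − p₀.
PNS = 0.784 − 0.254 = 0.53

PNS ≈ 0.5300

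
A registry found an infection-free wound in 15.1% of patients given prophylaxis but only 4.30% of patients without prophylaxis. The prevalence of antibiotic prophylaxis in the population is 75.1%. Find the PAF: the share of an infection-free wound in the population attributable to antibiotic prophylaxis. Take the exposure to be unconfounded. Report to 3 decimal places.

PAF ≈ 0.654

p₁ = 0.151, p₀ = 0.043.
Overall risk P(Y=1) = π·p₁ + (1−π)·p₀ = 0.751×0.151 + 0.249×0.043 = 0.12411.
Under exogeneity, PAF = [P(Y=1) − p₀] / P(Y=1).
PAF = (0.12411 − 0.043) / 0.12411 ≈ 0.6535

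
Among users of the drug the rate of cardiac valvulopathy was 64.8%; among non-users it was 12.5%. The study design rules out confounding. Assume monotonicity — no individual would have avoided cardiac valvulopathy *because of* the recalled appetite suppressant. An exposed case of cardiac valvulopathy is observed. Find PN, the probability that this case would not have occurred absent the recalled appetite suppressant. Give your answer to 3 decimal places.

p₁ = 0.648, p₀ = 0.125.
Under exogeneity and monotonicity, PN = (p₁ − p₀) / p₁.
PN = (0.648 − 0.125) / 0.648 = 0.523 / 0.648 ≈ 0.8071

PN ≈ 0.807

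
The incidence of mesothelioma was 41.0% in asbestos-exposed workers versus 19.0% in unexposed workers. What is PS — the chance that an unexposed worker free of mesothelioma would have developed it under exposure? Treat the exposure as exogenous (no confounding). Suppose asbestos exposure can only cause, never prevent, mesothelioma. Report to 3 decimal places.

PS ≈ 0.272

p₁ = 0.41, p₀ = 0.19.
Under exogeneity and monotonicity, PS = (p₁ − p₀) / (1 − p₀).
PS = (0.41 − 0.19) / (1 − 0.19) = 0.22 / 0.81 ≈ 0.2716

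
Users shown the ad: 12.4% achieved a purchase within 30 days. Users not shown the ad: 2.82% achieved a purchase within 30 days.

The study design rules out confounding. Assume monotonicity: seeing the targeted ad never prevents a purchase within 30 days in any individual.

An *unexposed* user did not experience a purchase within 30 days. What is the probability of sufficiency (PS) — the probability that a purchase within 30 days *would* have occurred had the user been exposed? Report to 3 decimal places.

p₁ = 0.124, p₀ = 0.0282.
Under exogeneity and monotonicity, PS = (p₁ − p₀) / (1 − p₀).
PS = (0.124 − 0.0282) / (1 − 0.0282) = 0.0958 / 0.9718 ≈ 0.0986

PS ≈ 0.099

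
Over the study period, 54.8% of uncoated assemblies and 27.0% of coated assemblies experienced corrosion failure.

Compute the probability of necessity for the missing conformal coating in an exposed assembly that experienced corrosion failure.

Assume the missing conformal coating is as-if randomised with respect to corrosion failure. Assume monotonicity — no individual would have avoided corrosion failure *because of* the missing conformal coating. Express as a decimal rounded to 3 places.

p₁ = 0.548, p₀ = 0.27.
Under exogeneity and monotonicity, PN = (p₁ − p₀) / p₁.
PN = (0.548 − 0.27) / 0.548 = 0.278 / 0.548 ≈ 0.5073

PN ≈ 0.507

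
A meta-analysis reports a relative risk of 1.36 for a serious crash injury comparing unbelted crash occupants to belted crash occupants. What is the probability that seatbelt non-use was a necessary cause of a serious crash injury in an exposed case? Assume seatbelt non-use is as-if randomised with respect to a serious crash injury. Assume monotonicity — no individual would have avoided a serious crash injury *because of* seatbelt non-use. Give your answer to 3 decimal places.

Under exogeneity and monotonicity, PN = (RR − 1) / RR = 1 − 1/RR.
PN = (1.36 − 1) / 1.36 = 0.36 / 1.36 ≈ 0.2647

PN ≈ 0.265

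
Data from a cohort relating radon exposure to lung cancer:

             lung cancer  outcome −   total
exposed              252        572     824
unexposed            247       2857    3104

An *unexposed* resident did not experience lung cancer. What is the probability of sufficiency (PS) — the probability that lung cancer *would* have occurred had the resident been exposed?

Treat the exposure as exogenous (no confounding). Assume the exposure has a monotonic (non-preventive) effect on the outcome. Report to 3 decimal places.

p₁ = P(outcome | exposed) = 252/824 = 0.30583
p₀ = P(outcome | unexposed) = 247/3104 = 0.079575
Under exogeneity and monotonicity, PS = (p₁ − p₀) / (1 − p₀).
PS = (0.30583 − 0.079575) / (1 − 0.079575) = 0.22625 / 0.92043 ≈ 0.2458

PS ≈ 0.246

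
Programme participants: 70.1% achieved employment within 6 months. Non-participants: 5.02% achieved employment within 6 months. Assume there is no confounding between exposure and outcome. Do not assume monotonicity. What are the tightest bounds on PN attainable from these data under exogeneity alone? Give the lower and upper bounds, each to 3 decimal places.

0.928 ≤ PN ≤ 1.000

p₁ = 0.701, p₀ = 0.0502.
Under exogeneity alone the bounds on PN are max{0,(p₁−p₀)/p₁} ≤ PN ≤ min{1,(1−p₀)/p₁}.
  lower = (p₁ − p₀)/p₁ = 0.6508 / 0.701 ≈ 0.9284
  upper = min{1, (1 − p₀)/p₁} = 0.9498 / 0.701 ≈ 1.3549 → capped at 1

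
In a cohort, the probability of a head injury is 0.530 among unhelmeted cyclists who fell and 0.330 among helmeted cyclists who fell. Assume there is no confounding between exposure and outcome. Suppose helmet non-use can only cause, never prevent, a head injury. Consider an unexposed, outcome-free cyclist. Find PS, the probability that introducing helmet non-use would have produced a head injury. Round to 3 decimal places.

Let p₁ = 0.53, p₀ = 0.33.
Under exogeneity and monotonicity, PS = (p₁ − p₀) / (1 − p₀).
PS = (0.53 − 0.33) / (1 − 0.33) = 0.2 / 0.67 ≈ 0.2985

PS ≈ 0.299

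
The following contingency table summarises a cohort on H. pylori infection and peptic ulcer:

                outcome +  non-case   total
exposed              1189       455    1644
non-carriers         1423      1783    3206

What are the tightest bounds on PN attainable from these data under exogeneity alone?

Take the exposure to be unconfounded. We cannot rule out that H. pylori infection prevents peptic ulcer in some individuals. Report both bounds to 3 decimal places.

p₁ = P(outcome | exposed) = 1189/1644 = 0.72324
p₀ = P(outcome | unexposed) = 1423/3206 = 0.44386
Under exogeneity alone the bounds on PN are max{0,(p₁−p₀)/p₁} ≤ PN ≤ min{1,(1−p₀)/p₁}.
  lower = (p₁ − p₀)/p₁ = 0.27938 / 0.72324 ≈ 0.3863
  upper = min{1, (1 − p₀)/p₁} = 0.55614 / 0.72324 ≈ 0.7690

0.386 ≤ PN ≤ 0.769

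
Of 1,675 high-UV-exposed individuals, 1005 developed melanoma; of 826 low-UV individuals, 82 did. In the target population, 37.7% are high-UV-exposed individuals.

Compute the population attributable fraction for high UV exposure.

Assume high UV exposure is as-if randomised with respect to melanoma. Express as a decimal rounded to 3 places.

p₁ = P(outcome | exposed) = 1005/1675 = 0.6
p₀ = P(outcome | unexposed) = 82/826 = 0.099274
Overall risk P(Y=1) = π·p₁ + (1−π)·p₀ = 0.377×0.6 + 0.623×0.099274 = 0.28805.
Under exogeneity, PAF = [P(Y=1) − p₀] / P(Y=1).
PAF = (0.28805 − 0.099274) / 0.28805 ≈ 0.6554

PAF ≈ 0.655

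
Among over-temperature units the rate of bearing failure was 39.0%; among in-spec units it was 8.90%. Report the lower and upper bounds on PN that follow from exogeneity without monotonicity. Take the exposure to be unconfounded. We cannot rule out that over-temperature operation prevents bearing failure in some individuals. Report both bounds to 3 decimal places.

0.772 ≤ PN ≤ 1.000

p₁ = 0.39, p₀ = 0.089.
Under exogeneity alone the bounds on PN are max{0,(p₁−p₀)/p₁} ≤ PN ≤ min{1,(1−p₀)/p₁}.
  lower = (p₁ − p₀)/p₁ = 0.301 / 0.39 ≈ 0.7718
  upper = min{1, (1 − p₀)/p₁} = 0.911 / 0.39 ≈ 2.3359 → capped at 1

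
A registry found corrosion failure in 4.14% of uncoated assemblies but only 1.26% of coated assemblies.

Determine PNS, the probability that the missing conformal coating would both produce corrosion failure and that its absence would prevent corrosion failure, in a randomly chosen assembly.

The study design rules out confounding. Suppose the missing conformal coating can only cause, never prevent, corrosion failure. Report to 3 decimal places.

PNS ≈ 0.029

p₁ = 0.0414, p₀ = 0.0126.
Under exogeneity and monotonicity, PNS = p₁ − p₀.
PNS = 0.0414 − 0.0126 = 0.0288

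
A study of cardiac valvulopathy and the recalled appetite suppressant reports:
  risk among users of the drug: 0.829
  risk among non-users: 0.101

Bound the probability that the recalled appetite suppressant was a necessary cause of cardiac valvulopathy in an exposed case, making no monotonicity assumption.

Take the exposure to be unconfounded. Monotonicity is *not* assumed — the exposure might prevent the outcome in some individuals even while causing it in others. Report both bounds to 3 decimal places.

Let p₁ = 0.829, p₀ = 0.101.
Under exogeneity alone the bounds on PN are max{0,(p₁−p₀)/p₁} ≤ PN ≤ min{1,(1−p₀)/p₁}.
  lower = (p₁ − p₀)/p₁ = 0.728 / 0.829 ≈ 0.8782
  upper = min{1, (1 − p₀)/p₁} = 0.899 / 0.829 ≈ 1.0844 → capped at 1

0.878 ≤ PN ≤ 1.000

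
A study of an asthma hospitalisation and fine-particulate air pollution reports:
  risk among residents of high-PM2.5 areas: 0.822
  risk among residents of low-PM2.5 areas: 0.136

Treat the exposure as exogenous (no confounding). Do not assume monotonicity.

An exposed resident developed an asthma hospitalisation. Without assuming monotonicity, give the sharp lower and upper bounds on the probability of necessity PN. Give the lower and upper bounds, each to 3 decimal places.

Let p₁ = 0.822, p₀ = 0.136.
Under exogeneity alone the bounds on PN are max{0,(p₁−p₀)/p₁} ≤ PN ≤ min{1,(1−p₀)/p₁}.
  lower = (p₁ − p₀)/p₁ = 0.686 / 0.822 ≈ 0.8345
  upper = min{1, (1 − p₀)/p₁} = 0.864 / 0.822 ≈ 1.0511 → capped at 1

0.835 ≤ PN ≤ 1.000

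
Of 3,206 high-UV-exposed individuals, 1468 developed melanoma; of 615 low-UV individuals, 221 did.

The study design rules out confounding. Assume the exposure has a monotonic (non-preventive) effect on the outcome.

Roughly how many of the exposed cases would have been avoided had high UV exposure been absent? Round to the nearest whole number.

about 316 cases

p₁ = P(outcome | exposed) = 1468/3206 = 0.45789
p₀ = P(outcome | unexposed) = 221/615 = 0.35935
PN = (p₁ − p₀)/p₁ = (0.45789 − 0.35935) / 0.45789 ≈ 0.21521.
Attributable cases ≈ PN × (exposed cases) = 0.21521 × 1468 ≈ 315.93.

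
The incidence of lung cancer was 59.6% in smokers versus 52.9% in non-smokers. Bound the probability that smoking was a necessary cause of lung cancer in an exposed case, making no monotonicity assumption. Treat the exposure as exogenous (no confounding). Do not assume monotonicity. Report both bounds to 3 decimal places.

p₁ = 0.596, p₀ = 0.529.
Under exogeneity alone the bounds on PN are max{0,(p₁−p₀)/p₁} ≤ PN ≤ min{1,(1−p₀)/p₁}.
  lower = (p₁ − p₀)/p₁ = 0.067 / 0.596 ≈ 0.1124
  upper = min{1, (1 − p₀)/p₁} = 0.471 / 0.596 ≈ 0.7903

0.112 ≤ PN ≤ 0.790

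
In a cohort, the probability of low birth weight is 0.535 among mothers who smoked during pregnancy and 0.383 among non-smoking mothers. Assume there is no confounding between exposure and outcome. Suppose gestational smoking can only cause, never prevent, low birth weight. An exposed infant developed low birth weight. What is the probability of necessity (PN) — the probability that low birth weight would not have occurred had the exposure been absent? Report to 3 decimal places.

PN ≈ 0.284

Let p₁ = 0.535, p₀ = 0.383.
Under exogeneity and monotonicity, PN = (p₁ − p₀) / p₁.
PN = (0.535 − 0.383) / 0.535 = 0.152 / 0.535 ≈ 0.2841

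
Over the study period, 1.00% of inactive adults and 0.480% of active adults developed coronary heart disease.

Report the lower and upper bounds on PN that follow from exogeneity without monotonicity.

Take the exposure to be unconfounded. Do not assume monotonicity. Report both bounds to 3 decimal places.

p₁ = 0.01, p₀ = 0.0048.
Under exogeneity alone the bounds on PN are max{0,(p₁−p₀)/p₁} ≤ PN ≤ min{1,(1−p₀)/p₁}.
  lower = (p₁ − p₀)/p₁ = 0.0052 / 0.01 ≈ 0.5200
  upper = min{1, (1 − p₀)/p₁} = 0.9952 / 0.01 ≈ 99.5200 → capped at 1

0.520 ≤ PN ≤ 1.000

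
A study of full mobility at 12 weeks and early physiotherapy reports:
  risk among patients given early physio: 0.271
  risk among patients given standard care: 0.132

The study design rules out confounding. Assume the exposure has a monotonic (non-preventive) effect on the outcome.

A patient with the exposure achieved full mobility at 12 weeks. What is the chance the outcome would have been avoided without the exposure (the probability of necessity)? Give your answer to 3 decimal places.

PN ≈ 0.513

Let p₁ = 0.271, p₀ = 0.132.
Under exogeneity and monotonicity, PN = (p₁ − p₀) / p₁.
PN = (0.271 − 0.132) / 0.271 = 0.139 / 0.271 ≈ 0.5129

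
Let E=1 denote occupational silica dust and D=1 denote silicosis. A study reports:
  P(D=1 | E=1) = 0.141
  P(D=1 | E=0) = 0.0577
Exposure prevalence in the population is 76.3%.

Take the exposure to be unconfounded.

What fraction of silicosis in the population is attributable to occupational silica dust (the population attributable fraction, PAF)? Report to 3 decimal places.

Let p₁ = 0.141, p₀ = 0.0577.
Overall risk P(Y=1) = π·p₁ + (1−π)·p₀ = 0.763×0.141 + 0.237×0.0577 = 0.12126.
Under exogeneity, PAF = [P(Y=1) − p₀] / P(Y=1).
PAF = (0.12126 − 0.0577) / 0.12126 ≈ 0.5242

PAF ≈ 0.524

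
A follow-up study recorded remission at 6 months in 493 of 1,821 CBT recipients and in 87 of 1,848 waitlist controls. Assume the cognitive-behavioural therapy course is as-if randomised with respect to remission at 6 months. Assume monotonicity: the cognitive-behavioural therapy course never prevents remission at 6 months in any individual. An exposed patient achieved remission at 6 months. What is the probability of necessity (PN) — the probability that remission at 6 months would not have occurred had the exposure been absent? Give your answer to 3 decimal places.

PN ≈ 0.826

p₁ = P(outcome | exposed) = 493/1821 = 0.27073
p₀ = P(outcome | unexposed) = 87/1848 = 0.047078
Under exogeneity and monotonicity, PN = (p₁ − p₀) / p₁.
PN = (0.27073 − 0.047078) / 0.27073 = 0.22365 / 0.27073 ≈ 0.8261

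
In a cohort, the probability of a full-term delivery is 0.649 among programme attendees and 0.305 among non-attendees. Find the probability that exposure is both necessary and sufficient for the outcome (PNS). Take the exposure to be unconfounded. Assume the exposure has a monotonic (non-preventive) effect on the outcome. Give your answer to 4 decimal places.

Let p₁ = 0.649, p₀ = 0.305.
Under exogeneity and monotonicity, PNS = p₁ − p₀.
PNS = 0.649 − 0.305 = 0.344

PNS ≈ 0.3440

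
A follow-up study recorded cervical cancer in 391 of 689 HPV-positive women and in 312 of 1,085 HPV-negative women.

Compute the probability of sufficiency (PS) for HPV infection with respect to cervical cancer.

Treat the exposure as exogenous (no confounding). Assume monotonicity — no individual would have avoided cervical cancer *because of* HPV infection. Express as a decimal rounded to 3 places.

p₁ = P(outcome | exposed) = 391/689 = 0.56749
p₀ = P(outcome | unexposed) = 312/1085 = 0.28756
Under exogeneity and monotonicity, PS = (p₁ − p₀) / (1 − p₀).
PS = (0.56749 − 0.28756) / (1 − 0.28756) = 0.27993 / 0.71244 ≈ 0.3929

PS ≈ 0.393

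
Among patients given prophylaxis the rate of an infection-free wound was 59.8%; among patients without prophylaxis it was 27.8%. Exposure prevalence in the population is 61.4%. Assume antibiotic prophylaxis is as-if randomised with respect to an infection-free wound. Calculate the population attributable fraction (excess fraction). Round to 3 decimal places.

PAF ≈ 0.414

p₁ = 0.598, p₀ = 0.278.
Overall risk P(Y=1) = π·p₁ + (1−π)·p₀ = 0.614×0.598 + 0.386×0.278 = 0.47448.
Under exogeneity, PAF = [P(Y=1) − p₀] / P(Y=1).
PAF = (0.47448 − 0.278) / 0.47448 ≈ 0.4141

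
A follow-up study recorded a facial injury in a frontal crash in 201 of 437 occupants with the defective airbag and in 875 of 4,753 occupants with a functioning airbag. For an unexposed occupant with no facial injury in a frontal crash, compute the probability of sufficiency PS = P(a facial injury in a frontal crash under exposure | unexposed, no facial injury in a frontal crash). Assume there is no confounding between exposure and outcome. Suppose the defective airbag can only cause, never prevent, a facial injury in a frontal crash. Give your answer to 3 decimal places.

p₁ = P(outcome | exposed) = 201/437 = 0.45995
p₀ = P(outcome | unexposed) = 875/4753 = 0.18409
Under exogeneity and monotonicity, PS = (p₁ − p₀) / (1 − p₀).
PS = (0.45995 − 0.18409) / (1 − 0.18409) = 0.27586 / 0.81591 ≈ 0.3381

PS ≈ 0.338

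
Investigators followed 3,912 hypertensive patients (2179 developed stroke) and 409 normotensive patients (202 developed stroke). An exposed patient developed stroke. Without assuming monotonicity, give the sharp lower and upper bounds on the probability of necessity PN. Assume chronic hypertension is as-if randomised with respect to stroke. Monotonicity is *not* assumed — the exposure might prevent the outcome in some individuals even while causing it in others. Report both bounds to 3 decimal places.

p₁ = P(outcome | exposed) = 2179/3912 = 0.557
p₀ = P(outcome | unexposed) = 202/409 = 0.49389
Under exogeneity alone the bounds on PN are max{0,(p₁−p₀)/p₁} ≤ PN ≤ min{1,(1−p₀)/p₁}.
  lower = (p₁ − p₀)/p₁ = 0.063117 / 0.557 ≈ 0.1133
  upper = min{1, (1 − p₀)/p₁} = 0.50611 / 0.557 ≈ 0.9086

0.113 ≤ PN ≤ 0.909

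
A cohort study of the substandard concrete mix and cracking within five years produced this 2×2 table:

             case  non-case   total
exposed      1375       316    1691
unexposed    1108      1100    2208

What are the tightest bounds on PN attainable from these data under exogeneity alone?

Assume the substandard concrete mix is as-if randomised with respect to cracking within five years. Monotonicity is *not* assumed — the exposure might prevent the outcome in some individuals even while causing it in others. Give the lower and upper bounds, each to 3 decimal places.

p₁ = P(outcome | exposed) = 1375/1691 = 0.81313
p₀ = P(outcome | unexposed) = 1108/2208 = 0.50181
Under exogeneity alone the bounds on PN are max{0,(p₁−p₀)/p₁} ≤ PN ≤ min{1,(1−p₀)/p₁}.
  lower = (p₁ − p₀)/p₁ = 0.31132 / 0.81313 ≈ 0.3829
  upper = min{1, (1 − p₀)/p₁} = 0.49819 / 0.81313 ≈ 0.6127

0.383 ≤ PN ≤ 0.613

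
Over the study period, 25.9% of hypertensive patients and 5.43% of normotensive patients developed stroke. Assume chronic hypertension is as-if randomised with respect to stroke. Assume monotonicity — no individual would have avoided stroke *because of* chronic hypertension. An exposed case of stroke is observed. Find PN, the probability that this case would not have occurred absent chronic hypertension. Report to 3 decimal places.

PN ≈ 0.790

p₁ = 0.259, p₀ = 0.0543.
Under exogeneity and monotonicity, PN = (p₁ − p₀) / p₁.
PN = (0.259 − 0.0543) / 0.259 = 0.2047 / 0.259 ≈ 0.7903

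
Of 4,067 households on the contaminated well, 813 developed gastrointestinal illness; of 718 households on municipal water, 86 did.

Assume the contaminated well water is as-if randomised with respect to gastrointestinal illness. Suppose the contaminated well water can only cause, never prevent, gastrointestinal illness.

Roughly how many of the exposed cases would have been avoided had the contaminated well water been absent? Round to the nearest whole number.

p₁ = P(outcome | exposed) = 813/4067 = 0.1999
p₀ = P(outcome | unexposed) = 86/718 = 0.11978
PN = (p₁ − p₀)/p₁ = (0.1999 − 0.11978) / 0.1999 ≈ 0.40082.
Attributable cases ≈ PN × (exposed cases) = 0.40082 × 813 ≈ 325.87.

about 326 cases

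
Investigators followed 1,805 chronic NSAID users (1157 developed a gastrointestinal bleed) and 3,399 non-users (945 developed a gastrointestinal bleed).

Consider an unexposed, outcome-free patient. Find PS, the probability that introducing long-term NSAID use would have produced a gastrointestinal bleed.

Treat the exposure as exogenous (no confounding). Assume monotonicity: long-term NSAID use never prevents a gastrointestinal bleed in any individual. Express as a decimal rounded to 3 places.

PS ≈ 0.503

p₁ = P(outcome | exposed) = 1157/1805 = 0.641
p₀ = P(outcome | unexposed) = 945/3399 = 0.27802
Under exogeneity and monotonicity, PS = (p₁ − p₀) / (1 − p₀).
PS = (0.641 − 0.27802) / (1 − 0.27802) = 0.36297 / 0.72198 ≈ 0.5028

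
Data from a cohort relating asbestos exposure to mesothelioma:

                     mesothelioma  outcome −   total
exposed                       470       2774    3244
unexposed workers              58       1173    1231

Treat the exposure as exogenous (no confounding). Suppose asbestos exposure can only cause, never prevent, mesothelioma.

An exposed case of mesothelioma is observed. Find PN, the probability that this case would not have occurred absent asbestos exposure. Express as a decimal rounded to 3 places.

p₁ = P(outcome | exposed) = 470/3244 = 0.14488
p₀ = P(outcome | unexposed) = 58/1231 = 0.047116
Under exogeneity and monotonicity, PN = (p₁ − p₀)/p₁.
PN = (0.14488 − 0.047116) / 0.14488 ≈ 0.6748

PN ≈ 0.675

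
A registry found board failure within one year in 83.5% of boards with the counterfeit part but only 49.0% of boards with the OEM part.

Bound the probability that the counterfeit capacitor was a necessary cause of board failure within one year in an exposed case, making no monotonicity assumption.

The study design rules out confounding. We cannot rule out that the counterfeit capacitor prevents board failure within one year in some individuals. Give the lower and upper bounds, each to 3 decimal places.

p₁ = 0.835, p₀ = 0.49.
Under exogeneity alone the bounds on PN are max{0,(p₁−p₀)/p₁} ≤ PN ≤ min{1,(1−p₀)/p₁}.
  lower = (p₁ − p₀)/p₁ = 0.345 / 0.835 ≈ 0.4132
  upper = min{1, (1 − p₀)/p₁} = 0.51 / 0.835 ≈ 0.6108

0.413 ≤ PN ≤ 0.611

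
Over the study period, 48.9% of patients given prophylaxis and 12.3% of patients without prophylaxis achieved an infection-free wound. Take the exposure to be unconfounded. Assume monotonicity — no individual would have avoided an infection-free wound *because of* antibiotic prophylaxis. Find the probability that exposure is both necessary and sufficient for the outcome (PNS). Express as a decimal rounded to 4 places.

PNS ≈ 0.3660

p₁ = 0.489, p₀ = 0.123.
Under exogeneity and monotonicity, PNS = p₁ − p₀.
PNS = 0.489 − 0.123 = 0.366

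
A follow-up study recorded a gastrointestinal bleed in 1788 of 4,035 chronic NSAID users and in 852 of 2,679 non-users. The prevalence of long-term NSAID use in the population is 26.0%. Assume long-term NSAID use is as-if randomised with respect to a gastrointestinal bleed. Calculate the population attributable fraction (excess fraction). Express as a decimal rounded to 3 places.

p₁ = P(outcome | exposed) = 1788/4035 = 0.44312
p₀ = P(outcome | unexposed) = 852/2679 = 0.31803
Overall risk P(Y=1) = π·p₁ + (1−π)·p₀ = 0.26×0.44312 + 0.74×0.31803 = 0.35055.
Under exogeneity, PAF = [P(Y=1) − p₀] / P(Y=1).
PAF = (0.35055 − 0.31803) / 0.35055 ≈ 0.0928

PAF ≈ 0.093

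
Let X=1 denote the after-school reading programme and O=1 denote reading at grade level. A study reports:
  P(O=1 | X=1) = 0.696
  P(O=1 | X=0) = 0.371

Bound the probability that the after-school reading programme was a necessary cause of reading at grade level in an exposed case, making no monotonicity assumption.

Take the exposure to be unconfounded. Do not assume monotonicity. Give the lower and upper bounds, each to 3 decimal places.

0.467 ≤ PN ≤ 0.904

Let p₁ = 0.696, p₀ = 0.371.
Under exogeneity alone the bounds on PN are max{0,(p₁−p₀)/p₁} ≤ PN ≤ min{1,(1−p₀)/p₁}.
  lower = (p₁ − p₀)/p₁ = 0.325 / 0.696 ≈ 0.4670
  upper = min{1, (1 − p₀)/p₁} = 0.629 / 0.696 ≈ 0.9037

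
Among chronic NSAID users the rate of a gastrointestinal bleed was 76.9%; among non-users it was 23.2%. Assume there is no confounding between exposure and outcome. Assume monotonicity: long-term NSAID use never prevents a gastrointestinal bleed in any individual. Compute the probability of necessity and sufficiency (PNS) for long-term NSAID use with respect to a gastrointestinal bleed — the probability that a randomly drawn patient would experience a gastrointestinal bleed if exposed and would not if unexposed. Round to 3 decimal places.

p₁ = 0.769, p₀ = 0.232.
Under exogeneity and monotonicity, PNS = p₁ − p₀.
PNS = 0.769 − 0.232 = 0.537

PNS ≈ 0.537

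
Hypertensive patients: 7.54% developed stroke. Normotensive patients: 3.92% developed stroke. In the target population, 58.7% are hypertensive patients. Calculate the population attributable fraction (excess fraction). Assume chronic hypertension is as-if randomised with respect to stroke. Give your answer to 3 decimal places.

p₁ = 0.0754, p₀ = 0.0392.
Overall risk P(Y=1) = π·p₁ + (1−π)·p₀ = 0.587×0.0754 + 0.413×0.0392 = 0.060449.
Under exogeneity, PAF = [P(Y=1) − p₀] / P(Y=1).
PAF = (0.060449 − 0.0392) / 0.060449 ≈ 0.3515

PAF ≈ 0.352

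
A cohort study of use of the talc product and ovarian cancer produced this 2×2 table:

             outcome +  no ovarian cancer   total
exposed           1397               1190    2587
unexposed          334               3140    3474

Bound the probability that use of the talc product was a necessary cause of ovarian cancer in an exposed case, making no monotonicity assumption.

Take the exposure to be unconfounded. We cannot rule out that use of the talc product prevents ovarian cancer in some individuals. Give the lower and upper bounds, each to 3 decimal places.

p₁ = P(outcome | exposed) = 1397/2587 = 0.54001
p₀ = P(outcome | unexposed) = 334/3474 = 0.096143
Under exogeneity alone the bounds on PN are max{0,(p₁−p₀)/p₁} ≤ PN ≤ min{1,(1−p₀)/p₁}.
  lower = (p₁ − p₀)/p₁ = 0.44386 / 0.54001 ≈ 0.8220
  upper = min{1, (1 − p₀)/p₁} = 0.90386 / 0.54001 ≈ 1.6738 → capped at 1

0.822 ≤ PN ≤ 1.000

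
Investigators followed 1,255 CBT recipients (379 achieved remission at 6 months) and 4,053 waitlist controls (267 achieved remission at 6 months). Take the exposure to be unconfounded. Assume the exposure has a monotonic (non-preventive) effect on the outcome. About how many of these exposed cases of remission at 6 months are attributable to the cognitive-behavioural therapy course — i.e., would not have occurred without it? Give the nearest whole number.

p₁ = P(outcome | exposed) = 379/1255 = 0.30199
p₀ = P(outcome | unexposed) = 267/4053 = 0.065877
PN = (p₁ − p₀)/p₁ = (0.30199 − 0.065877) / 0.30199 ≈ 0.78186.
Attributable cases ≈ PN × (exposed cases) = 0.78186 × 379 ≈ 296.32.

about 296 cases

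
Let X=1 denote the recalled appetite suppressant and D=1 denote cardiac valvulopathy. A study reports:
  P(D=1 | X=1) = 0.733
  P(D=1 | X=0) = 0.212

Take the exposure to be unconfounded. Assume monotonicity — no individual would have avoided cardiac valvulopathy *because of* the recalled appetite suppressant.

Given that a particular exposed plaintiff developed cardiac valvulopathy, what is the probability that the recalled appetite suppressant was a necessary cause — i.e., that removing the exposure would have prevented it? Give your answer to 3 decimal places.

Let p₁ = 0.733, p₀ = 0.212.
Under exogeneity and monotonicity, PN = (p₁ − p₀) / p₁.
PN = (0.733 − 0.212) / 0.733 = 0.521 / 0.733 ≈ 0.7108

PN ≈ 0.711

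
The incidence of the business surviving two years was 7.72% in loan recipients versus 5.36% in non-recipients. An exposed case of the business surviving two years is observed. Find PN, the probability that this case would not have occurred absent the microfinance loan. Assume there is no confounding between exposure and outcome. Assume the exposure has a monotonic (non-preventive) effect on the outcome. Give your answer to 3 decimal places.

p₁ = 0.0772, p₀ = 0.0536.
Under exogeneity and monotonicity, PN = (p₁ − p₀) / p₁.
PN = (0.0772 − 0.0536) / 0.0772 = 0.0236 / 0.0772 ≈ 0.3057

PN ≈ 0.306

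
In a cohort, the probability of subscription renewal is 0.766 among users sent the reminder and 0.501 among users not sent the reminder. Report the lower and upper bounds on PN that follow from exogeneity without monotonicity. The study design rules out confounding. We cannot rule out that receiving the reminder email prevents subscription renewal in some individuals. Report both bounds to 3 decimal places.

0.346 ≤ PN ≤ 0.651

Let p₁ = 0.766, p₀ = 0.501.
Under exogeneity alone the bounds on PN are max{0,(p₁−p₀)/p₁} ≤ PN ≤ min{1,(1−p₀)/p₁}.
  lower = (p₁ − p₀)/p₁ = 0.265 / 0.766 ≈ 0.3460
  upper = min{1, (1 − p₀)/p₁} = 0.499 / 0.766 ≈ 0.6514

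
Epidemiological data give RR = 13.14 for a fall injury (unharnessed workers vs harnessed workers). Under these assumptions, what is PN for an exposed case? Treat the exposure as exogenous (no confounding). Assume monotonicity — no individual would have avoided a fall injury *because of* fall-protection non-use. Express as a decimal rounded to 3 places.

PN ≈ 0.924

Under exogeneity and monotonicity, PN = (RR − 1) / RR = 1 − 1/RR.
PN = (13.14 − 1) / 13.14 = 12.14 / 13.14 ≈ 0.9239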